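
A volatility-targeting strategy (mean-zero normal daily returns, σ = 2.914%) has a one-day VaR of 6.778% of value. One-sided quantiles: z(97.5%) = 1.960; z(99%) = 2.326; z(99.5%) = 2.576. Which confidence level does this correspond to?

Implied z = VaR/σ = 6.778 / 2.914 = 2.326.
This matches z(99%) = 2.326.

99%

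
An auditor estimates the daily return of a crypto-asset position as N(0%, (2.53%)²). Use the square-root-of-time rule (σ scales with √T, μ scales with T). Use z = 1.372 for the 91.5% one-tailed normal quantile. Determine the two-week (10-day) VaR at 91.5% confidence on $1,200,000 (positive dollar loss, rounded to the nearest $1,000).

σ_{10d} = 2.53% × √10 = 8.001%.
VaR = 1.372 × 8.001% = 10.977%.
On $1,200,000: 0.10977 × $1,200,000 = $131,724.

$132,000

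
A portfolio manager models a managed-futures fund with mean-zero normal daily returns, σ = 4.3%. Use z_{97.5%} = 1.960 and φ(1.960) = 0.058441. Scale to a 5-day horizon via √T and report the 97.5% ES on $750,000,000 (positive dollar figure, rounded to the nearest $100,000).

$168,600,000

σ_{5d} = 4.3% × √5 = 9.615%.
ES multiplier = φ(z)/(1−α) = 0.058441/0.025 = 2.338.
ES = 9.615% × 2.338 = 22.480%; on $750,000,000: $168,600,000.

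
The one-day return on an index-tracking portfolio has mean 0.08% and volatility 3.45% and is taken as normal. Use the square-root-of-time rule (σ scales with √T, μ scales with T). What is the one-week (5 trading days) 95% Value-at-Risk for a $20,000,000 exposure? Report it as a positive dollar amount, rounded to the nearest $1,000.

At 95%, z = 1.645.
σ_{5d} = 3.45% × √5 = 7.714%; μ_{5d} = 5 × 0.08% = 0.400%.
VaR = −(0.400%) + 1.645 × 7.714% = 12.290%.
On $20,000,000: 0.12290 × $20,000,000 = $2,458,000.

$2,458,000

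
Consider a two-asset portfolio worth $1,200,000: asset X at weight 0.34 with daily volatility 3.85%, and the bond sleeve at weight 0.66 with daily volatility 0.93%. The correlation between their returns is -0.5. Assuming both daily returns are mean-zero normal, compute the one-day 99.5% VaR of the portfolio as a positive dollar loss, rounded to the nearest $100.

$35,100

σ_p² = 0.34²·3.85² + 0.66²·0.93² + 2·-0.5·0.34·0.66·3.85·0.93 = 1.2868 (%²).
σ_p = √1.2868 = 1.134%.
At 99.5%, z = 2.576.
VaR = 2.576 × 1.134% = 2.921%; on $1,200,000 that is $35,052.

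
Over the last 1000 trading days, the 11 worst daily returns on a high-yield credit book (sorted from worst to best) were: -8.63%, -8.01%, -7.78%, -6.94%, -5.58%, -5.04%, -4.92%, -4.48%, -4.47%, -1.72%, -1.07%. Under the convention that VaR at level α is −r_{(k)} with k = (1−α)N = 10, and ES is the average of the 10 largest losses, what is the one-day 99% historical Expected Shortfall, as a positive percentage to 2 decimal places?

The 10 worst returns sum to -57.57%.
ES = −(-57.57%) / 10 = 5.757% ≈ 5.76%.

5.76%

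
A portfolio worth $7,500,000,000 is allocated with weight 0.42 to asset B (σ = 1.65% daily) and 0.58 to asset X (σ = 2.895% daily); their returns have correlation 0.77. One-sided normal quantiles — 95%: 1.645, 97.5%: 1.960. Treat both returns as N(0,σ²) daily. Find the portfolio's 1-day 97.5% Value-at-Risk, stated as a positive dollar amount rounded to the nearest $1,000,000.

$332,000,000

σ_p² = 0.42²·1.65² + 0.58²·2.895² + 2·0.77·0.42·0.58·1.65·2.895 = 5.0916 (%²).
σ_p = √5.0916 = 2.256%.
VaR = 1.960 × 2.256% = 4.422%; on $7,500,000,000 that is $331,650,000.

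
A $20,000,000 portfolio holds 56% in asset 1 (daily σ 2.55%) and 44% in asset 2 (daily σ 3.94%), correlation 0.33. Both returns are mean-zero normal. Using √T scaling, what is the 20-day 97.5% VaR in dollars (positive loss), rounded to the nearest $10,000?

$4,530,000

σ_p = √(0.56²·2.55² + 0.44²·3.94² + 2·0.33·0.56·0.44·2.55·3.94) = 2.584%.
σ_{20d} = 2.584% × √20 = 11.556%.
z(97.5%) = 1.960.
VaR = 1.960 × 11.556% = 22.650%; on $20,000,000 that is $4,530,000.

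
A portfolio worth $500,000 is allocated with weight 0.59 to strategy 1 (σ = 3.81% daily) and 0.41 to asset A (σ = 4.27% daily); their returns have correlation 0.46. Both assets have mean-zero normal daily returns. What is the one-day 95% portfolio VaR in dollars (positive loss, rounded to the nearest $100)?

$28,200

σ_p² = 0.59²·3.81² + 0.41²·4.27² + 2·0.46·0.59·0.41·3.81·4.27 = 11.7386 (%²).
σ_p = √11.7386 = 3.426%.
At 95%, z = 1.645.
VaR = 1.645 × 3.426% = 5.636%; on $500,000 that is $28,180.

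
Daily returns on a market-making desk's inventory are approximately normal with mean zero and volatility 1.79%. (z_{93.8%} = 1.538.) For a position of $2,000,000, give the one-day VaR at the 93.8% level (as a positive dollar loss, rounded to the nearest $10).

$55,060

VaR = z·σ = 1.538 × 1.79% = 2.753%.
On $2,000,000: 0.02753 × $2,000,000 = $55,060.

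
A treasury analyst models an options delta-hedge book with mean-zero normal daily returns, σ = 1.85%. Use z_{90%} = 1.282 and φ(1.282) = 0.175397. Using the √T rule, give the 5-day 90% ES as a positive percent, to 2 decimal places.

σ_{5d} = 1.85% × √5 = 4.137%.
ES multiplier = φ(z)/(1−α) = 0.175397/0.1 = 1.754.
ES = 4.137% × 1.754 = 7.256%.

7.26%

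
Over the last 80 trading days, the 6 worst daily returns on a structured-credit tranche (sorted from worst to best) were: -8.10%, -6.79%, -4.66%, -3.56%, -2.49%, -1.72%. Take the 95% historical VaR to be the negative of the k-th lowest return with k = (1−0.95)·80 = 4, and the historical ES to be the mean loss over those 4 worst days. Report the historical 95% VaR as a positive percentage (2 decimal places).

3.56%

k = 4; the 4th lowest return is -3.56%, so VaR = 3.56%.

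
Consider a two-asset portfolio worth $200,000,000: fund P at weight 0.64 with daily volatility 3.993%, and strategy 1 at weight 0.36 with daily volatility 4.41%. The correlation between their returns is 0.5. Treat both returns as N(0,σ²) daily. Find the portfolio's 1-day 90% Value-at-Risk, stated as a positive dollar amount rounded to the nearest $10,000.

σ_p² = 0.64²·3.993² + 0.36²·4.41² + 2·0.5·0.64·0.36·3.993·4.41 = 13.1083 (%²).
σ_p = √13.1083 = 3.621%.
At 90%, z = 1.282.
VaR = 1.282 × 3.621% = 4.642%; on $200,000,000 that is $9,284,000.

$9,280,000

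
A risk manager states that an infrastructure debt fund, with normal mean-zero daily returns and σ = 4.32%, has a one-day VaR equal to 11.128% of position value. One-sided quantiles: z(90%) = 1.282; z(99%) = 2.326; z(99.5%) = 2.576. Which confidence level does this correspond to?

99.5%

Implied z = VaR/σ = 11.128 / 4.32 = 2.576.
This matches z(99.5%) = 2.576.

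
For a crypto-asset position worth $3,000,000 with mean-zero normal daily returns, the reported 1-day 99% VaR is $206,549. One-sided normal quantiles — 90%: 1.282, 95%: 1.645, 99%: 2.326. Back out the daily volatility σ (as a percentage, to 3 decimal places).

VaR as a fraction: $206,549 / $3,000,000 = 6.885%.
σ = VaR / z = 6.885% / 2.326 = 2.960%.

2.960%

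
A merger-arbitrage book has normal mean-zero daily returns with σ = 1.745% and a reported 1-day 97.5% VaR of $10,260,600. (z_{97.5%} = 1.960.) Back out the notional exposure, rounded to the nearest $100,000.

VaR as a fraction of value: z·σ = 1.960 × 1.745% = 3.4202%.
Position = $10,260,600 / 0.034202 = $300,000,000.

$300,000,000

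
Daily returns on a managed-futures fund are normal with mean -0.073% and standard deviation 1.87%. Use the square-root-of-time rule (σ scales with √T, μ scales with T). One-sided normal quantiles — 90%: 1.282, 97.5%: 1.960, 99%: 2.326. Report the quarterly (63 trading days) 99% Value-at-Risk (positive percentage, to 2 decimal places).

σ_{63d} = 1.87% × √63 = 14.843%; μ_{63d} = 63 × -0.073% = -4.599%.
VaR = −(-4.599%) + 2.326 × 14.843% = 39.124%.

39.12%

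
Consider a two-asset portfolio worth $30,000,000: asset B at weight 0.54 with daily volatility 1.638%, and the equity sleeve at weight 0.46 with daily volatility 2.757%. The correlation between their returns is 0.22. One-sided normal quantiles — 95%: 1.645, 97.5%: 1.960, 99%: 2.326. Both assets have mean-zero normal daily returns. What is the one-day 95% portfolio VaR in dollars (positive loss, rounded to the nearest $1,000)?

$838,000

σ_p² = 0.54²·1.638² + 0.46²·2.757² + 2·0.22·0.54·0.46·1.638·2.757 = 2.8843 (%²).
σ_p = √2.8843 = 1.698%.
VaR = 1.645 × 1.698% = 2.793%; on $30,000,000 that is $837,900.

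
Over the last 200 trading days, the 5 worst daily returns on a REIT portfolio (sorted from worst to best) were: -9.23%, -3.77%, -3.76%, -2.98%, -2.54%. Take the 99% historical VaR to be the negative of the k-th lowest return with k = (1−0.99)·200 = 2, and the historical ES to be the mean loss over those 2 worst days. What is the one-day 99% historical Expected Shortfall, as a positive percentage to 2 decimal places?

The 2 worst returns sum to -13.00%.
ES = −(-13.00%) / 2 = 6.5% ≈ 6.50%.

6.50%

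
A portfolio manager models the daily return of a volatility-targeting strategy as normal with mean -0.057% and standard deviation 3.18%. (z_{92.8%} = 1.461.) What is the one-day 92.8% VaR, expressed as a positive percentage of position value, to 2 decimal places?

VaR = −μ + z·σ = −(-0.057%) + 1.461 × 3.18% = 4.703%.

4.70%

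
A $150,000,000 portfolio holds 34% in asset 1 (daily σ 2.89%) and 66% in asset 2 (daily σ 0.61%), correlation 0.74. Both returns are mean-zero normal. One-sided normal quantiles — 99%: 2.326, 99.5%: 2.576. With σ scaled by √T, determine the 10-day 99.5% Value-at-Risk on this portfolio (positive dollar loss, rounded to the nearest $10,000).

$15,990,000

σ_p = √(0.34²·2.89² + 0.66²·0.61² + 2·0.74·0.34·0.66·2.89·0.61) = 1.309%.
σ_{10d} = 1.309% × √10 = 4.139%.
VaR = 2.576 × 4.139% = 10.662%; on $150,000,000 that is $15,993,000.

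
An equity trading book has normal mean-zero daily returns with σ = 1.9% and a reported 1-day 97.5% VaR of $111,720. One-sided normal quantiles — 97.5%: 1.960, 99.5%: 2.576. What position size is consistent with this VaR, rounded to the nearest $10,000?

$3,000,000

VaR as a fraction of value: z·σ = 1.960 × 1.9% = 3.724%.
Position = $111,720 / 0.03724 = $3,000,000.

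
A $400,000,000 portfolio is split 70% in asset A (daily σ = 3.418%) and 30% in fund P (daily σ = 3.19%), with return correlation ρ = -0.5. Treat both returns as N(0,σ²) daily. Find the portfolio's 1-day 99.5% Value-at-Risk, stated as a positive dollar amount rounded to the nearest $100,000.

σ_p² = 0.7²·3.418² + 0.3²·3.19² + 2·-0.5·0.7·0.3·3.418·3.19 = 4.3507 (%²).
σ_p = √4.3507 = 2.086%.
At 99.5%, z = 2.576.
VaR = 2.576 × 2.086% = 5.374%; on $400,000,000 that is $21,496,000.

$21,500,000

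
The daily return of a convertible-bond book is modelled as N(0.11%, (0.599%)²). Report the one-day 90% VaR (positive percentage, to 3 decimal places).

At 90% one-sided, z = 1.282.
VaR = −μ + z·σ = −(0.11%) + 1.282 × 0.599% = 0.658%.

0.658%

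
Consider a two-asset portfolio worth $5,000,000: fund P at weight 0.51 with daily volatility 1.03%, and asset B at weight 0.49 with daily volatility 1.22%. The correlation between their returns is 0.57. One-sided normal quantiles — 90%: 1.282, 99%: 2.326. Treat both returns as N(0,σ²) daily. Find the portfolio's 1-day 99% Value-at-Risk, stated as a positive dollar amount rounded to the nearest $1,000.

σ_p² = 0.51²·1.03² + 0.49²·1.22² + 2·0.57·0.51·0.49·1.03·1.22 = 0.9913 (%²).
σ_p = √0.9913 = 0.996%.
VaR = 2.326 × 0.996% = 2.317%; on $5,000,000 that is $115,850.

$116,000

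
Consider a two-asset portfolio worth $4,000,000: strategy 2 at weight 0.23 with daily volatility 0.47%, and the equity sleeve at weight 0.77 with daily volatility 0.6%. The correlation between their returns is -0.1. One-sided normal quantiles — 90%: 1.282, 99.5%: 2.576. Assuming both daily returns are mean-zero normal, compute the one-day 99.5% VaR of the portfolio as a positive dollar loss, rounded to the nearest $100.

$47,800

σ_p² = 0.23²·0.47² + 0.77²·0.6² + 2·-0.1·0.23·0.77·0.47·0.6 = 0.2151 (%²).
σ_p = √0.2151 = 0.464%.
VaR = 2.576 × 0.464% = 1.195%; on $4,000,000 that is $47,800.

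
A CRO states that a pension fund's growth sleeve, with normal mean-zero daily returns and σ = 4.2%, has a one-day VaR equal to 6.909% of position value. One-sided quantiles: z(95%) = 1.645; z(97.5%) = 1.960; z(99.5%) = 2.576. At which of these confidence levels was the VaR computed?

95%

Implied z = VaR/σ = 6.909 / 4.2 = 1.645.
This matches z(95%) = 1.645.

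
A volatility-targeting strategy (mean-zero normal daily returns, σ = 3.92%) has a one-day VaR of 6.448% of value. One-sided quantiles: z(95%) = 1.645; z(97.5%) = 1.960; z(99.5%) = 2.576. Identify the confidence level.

95%

Implied z = VaR/σ = 6.448 / 3.92 = 1.645.
This matches z(95%) = 1.645.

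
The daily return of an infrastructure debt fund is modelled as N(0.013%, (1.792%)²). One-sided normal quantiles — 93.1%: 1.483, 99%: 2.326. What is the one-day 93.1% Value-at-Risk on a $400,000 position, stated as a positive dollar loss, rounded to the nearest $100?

$10,600

VaR = −μ + z·σ = −(0.013%) + 1.483 × 1.792% = 2.645%.
On $400,000: 0.02645 × $400,000 = $10,580.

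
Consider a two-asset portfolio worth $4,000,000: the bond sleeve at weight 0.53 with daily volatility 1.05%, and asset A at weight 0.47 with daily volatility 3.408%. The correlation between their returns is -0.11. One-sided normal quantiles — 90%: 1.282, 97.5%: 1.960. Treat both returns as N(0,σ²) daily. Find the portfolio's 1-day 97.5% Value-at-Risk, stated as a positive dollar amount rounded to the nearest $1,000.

σ_p² = 0.53²·1.05² + 0.47²·3.408² + 2·-0.11·0.53·0.47·1.05·3.408 = 2.6792 (%²).
σ_p = √2.6792 = 1.637%.
VaR = 1.960 × 1.637% = 3.209%; on $4,000,000 that is $128,360.

$128,000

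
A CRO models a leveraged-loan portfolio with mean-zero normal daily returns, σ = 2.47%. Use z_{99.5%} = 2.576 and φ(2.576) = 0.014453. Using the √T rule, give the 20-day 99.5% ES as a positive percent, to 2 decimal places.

31.93%

σ_{20d} = 2.47% × √20 = 11.046%.
ES multiplier = φ(z)/(1−α) = 0.014453/0.005 = 2.891.
ES = 11.046% × 2.891 = 31.934%.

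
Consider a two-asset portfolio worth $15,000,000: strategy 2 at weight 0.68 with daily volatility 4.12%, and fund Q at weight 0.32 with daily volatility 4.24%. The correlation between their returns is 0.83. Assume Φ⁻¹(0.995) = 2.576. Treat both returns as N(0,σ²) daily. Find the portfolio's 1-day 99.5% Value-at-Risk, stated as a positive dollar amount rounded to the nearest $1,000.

$1,546,000

σ_p² = 0.68²·4.12² + 0.32²·4.24² + 2·0.83·0.68·0.32·4.12·4.24 = 15.9999 (%²).
σ_p = √15.9999 = 4.000%.
VaR = 2.576 × 4.000% = 10.304%; on $15,000,000 that is $1,545,600.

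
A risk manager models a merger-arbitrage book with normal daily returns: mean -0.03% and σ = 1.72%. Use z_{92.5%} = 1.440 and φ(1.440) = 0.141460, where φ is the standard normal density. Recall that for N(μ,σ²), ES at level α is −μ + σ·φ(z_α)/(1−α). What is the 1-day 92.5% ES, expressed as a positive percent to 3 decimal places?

3.274%

Tail multiplier: φ(z)/(1−α) = 0.141460 / 0.075 = 1.886.
ES = −(-0.03%) + 1.72% × 1.886 = 3.274%.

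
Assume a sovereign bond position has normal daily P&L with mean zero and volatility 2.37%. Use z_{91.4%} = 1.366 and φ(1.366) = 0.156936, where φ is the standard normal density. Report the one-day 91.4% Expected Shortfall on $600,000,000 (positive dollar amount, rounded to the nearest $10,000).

$25,950,000

Tail multiplier: φ(z)/(1−α) = 0.156936 / 0.086 = 1.825.
ES = 2.37% × 1.825 = 4.325%.
On $600,000,000: 0.04325 × $600,000,000 = $25,950,000.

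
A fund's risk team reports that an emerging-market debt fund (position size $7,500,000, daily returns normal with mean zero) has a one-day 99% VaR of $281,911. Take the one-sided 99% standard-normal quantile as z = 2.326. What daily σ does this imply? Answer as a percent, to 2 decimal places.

VaR as a fraction: $281,911 / $7,500,000 = 3.759%.
σ = VaR / z = 3.759% / 2.326 = 1.616%.

1.62%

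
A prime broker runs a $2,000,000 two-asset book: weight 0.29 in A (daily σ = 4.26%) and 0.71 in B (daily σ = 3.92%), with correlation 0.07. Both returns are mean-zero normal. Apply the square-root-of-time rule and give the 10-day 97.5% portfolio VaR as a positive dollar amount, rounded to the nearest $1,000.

$387,000

σ_p = √(0.29²·4.26² + 0.71²·3.92² + 2·0.07·0.29·0.71·4.26·3.92) = 3.123%.
σ_{10d} = 3.123% × √10 = 9.876%.
z(97.5%) = 1.960.
VaR = 1.960 × 9.876% = 19.357%; on $2,000,000 that is $387,140.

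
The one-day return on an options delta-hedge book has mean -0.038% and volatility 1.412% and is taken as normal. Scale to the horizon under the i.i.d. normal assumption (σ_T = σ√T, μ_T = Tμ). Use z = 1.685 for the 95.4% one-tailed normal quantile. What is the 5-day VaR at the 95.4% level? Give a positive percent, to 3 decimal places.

5.510%

σ_{5d} = 1.412% × √5 = 3.157%; μ_{5d} = 5 × -0.038% = -0.190%.
VaR = −(-0.190%) + 1.685 × 3.157% = 5.510%.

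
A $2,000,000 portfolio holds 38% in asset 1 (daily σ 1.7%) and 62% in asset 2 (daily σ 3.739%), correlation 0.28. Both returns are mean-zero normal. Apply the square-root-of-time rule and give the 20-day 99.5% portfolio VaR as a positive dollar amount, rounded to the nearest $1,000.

$593,000

σ_p = √(0.38²·1.7² + 0.62²·3.739² + 2·0.28·0.38·0.62·1.7·3.739) = 2.575%.
σ_{20d} = 2.575% × √20 = 11.516%.
z(99.5%) = 2.576.
VaR = 2.576 × 11.516% = 29.665%; on $2,000,000 that is $593,300.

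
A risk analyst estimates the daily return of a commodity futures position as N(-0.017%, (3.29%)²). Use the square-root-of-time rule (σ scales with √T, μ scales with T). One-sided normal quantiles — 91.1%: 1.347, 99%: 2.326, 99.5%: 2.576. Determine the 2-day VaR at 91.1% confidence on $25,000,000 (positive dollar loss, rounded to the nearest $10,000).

$1,580,000

σ_{2d} = 3.29% × √2 = 4.653%; μ_{2d} = 2 × -0.017% = -0.034%.
VaR = −(-0.034%) + 1.347 × 4.653% = 6.302%.
On $25,000,000: 0.06302 × $25,000,000 = $1,575,500.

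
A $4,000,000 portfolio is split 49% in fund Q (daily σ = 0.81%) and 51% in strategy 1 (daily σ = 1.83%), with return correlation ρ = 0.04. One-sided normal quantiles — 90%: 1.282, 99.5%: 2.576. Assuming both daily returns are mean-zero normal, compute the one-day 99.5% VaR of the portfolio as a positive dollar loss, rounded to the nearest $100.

$106,000

σ_p² = 0.49²·0.81² + 0.51²·1.83² + 2·0.04·0.49·0.51·0.81·1.83 = 1.0582 (%²).
σ_p = √1.0582 = 1.029%.
VaR = 2.576 × 1.029% = 2.651%; on $4,000,000 that is $106,040.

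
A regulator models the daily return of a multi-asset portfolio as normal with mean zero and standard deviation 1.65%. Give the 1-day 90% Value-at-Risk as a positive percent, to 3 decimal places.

2.115%

At 90% one-sided, z = 1.282.
VaR = z·σ = 1.282 × 1.65% = 2.115%.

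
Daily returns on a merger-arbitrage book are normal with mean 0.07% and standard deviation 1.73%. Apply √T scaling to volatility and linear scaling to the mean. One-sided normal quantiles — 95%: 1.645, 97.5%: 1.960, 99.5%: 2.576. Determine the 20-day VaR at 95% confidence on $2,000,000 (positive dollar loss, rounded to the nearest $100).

σ_{20d} = 1.73% × √20 = 7.737%; μ_{20d} = 20 × 0.07% = 1.400%.
VaR = −(1.400%) + 1.645 × 7.737% = 11.327%.
On $2,000,000: 0.11327 × $2,000,000 = $226,540.

$226,500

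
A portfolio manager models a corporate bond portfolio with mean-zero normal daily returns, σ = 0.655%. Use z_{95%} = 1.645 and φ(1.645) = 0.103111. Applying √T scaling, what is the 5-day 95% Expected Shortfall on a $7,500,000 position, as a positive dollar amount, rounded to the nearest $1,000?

σ_{5d} = 0.655% × √5 = 1.465%.
ES multiplier = φ(z)/(1−α) = 0.103111/0.05 = 2.062.
ES = 1.465% × 2.062 = 3.021%; on $7,500,000: $226,575.

$227,000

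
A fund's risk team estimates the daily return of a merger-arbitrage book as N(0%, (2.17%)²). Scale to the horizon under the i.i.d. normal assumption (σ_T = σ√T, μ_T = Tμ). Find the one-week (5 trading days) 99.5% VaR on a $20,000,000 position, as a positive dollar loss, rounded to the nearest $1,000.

$2,500,000

At 99.5%, z = 2.576.
σ_{5d} = 2.17% × √5 = 4.852%.
VaR = 2.576 × 4.852% = 12.499%.
On $20,000,000: 0.12499 × $20,000,000 = $2,499,800.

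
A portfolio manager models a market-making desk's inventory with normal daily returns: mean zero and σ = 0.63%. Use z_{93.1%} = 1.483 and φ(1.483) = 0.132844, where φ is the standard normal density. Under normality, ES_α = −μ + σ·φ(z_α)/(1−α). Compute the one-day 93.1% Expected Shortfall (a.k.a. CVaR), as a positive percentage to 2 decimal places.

1.21%

Tail multiplier: φ(z)/(1−α) = 0.132844 / 0.069 = 1.925.
ES = 0.63% × 1.925 = 1.213%.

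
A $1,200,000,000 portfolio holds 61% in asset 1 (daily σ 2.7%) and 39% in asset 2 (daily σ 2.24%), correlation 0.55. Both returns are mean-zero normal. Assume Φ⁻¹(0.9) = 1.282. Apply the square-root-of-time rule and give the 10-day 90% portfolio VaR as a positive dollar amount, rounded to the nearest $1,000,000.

$109,000,000

σ_p = √(0.61²·2.7² + 0.39²·2.24² + 2·0.55·0.61·0.39·2.7·2.24) = 2.249%.
σ_{10d} = 2.249% × √10 = 7.112%.
VaR = 1.282 × 7.112% = 9.118%; on $1,200,000,000 that is $109,416,000.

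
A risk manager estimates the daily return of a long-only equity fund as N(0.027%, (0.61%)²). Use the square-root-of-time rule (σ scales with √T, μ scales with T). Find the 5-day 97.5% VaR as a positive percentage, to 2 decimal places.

At 97.5%, z = 1.960.
σ_{5d} = 0.61% × √5 = 1.364%; μ_{5d} = 5 × 0.027% = 0.135%.
VaR = −(0.135%) + 1.960 × 1.364% = 2.538%.

2.54%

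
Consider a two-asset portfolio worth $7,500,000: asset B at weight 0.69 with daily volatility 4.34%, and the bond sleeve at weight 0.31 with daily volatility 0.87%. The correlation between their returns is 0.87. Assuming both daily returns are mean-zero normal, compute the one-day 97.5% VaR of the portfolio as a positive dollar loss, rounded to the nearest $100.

σ_p² = 0.69²·4.34² + 0.31²·0.87² + 2·0.87·0.69·0.31·4.34·0.87 = 10.4457 (%²).
σ_p = √10.4457 = 3.232%.
At 97.5%, z = 1.960.
VaR = 1.960 × 3.232% = 6.335%; on $7,500,000 that is $475,125.

$475,100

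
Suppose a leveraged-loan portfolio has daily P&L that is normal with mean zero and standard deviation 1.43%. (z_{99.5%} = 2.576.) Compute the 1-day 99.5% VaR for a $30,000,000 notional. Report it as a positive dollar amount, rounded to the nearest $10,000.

$1,110,000

VaR = z·σ = 2.576 × 1.43% = 3.684%.
On $30,000,000: 0.03684 × $30,000,000 = $1,105,200.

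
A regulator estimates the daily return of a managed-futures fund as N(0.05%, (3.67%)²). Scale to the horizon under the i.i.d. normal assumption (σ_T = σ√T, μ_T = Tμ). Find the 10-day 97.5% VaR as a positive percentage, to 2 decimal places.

At 97.5%, z = 1.960.
σ_{10d} = 3.67% × √10 = 11.606%; μ_{10d} = 10 × 0.05% = 0.500%.
VaR = −(0.500%) + 1.960 × 11.606% = 22.248%.

22.25%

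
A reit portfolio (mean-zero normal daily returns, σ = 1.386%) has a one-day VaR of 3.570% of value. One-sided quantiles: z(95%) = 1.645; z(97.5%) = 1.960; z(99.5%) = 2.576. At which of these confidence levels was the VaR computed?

Implied z = VaR/σ = 3.570 / 1.386 = 2.576.
This matches z(99.5%) = 2.576.

99.5%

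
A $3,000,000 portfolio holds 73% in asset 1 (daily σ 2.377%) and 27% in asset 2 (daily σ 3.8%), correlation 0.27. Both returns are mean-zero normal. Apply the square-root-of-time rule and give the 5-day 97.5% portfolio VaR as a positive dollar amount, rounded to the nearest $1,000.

σ_p = √(0.73²·2.377² + 0.27²·3.8² + 2·0.27·0.73·0.27·2.377·3.8) = 2.242%.
σ_{5d} = 2.242% × √5 = 5.013%.
z(97.5%) = 1.960.
VaR = 1.960 × 5.013% = 9.825%; on $3,000,000 that is $294,750.

$295,000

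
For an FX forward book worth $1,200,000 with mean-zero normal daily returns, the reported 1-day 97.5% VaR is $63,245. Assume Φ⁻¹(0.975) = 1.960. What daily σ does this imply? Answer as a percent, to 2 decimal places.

VaR as a fraction: $63,245 / $1,200,000 = 5.270%.
σ = VaR / z = 5.270% / 1.960 = 2.689%.

2.69%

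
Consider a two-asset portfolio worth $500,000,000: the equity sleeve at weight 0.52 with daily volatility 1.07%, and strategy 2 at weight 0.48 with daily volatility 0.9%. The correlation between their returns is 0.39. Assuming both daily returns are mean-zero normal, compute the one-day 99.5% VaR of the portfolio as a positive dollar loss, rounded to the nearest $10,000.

σ_p² = 0.52²·1.07² + 0.48²·0.9² + 2·0.39·0.52·0.48·1.07·0.9 = 0.6837 (%²).
σ_p = √0.6837 = 0.827%.
At 99.5%, z = 2.576.
VaR = 2.576 × 0.827% = 2.130%; on $500,000,000 that is $10,650,000.

$10,650,000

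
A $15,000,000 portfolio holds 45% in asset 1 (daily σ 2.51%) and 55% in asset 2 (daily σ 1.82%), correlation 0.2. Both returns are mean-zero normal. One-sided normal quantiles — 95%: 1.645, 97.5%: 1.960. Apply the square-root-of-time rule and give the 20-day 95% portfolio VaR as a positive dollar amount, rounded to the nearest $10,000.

$1,820,000

σ_p = √(0.45²·2.51² + 0.55²·1.82² + 2·0.2·0.45·0.55·2.51·1.82) = 1.652%.
σ_{20d} = 1.652% × √20 = 7.388%.
VaR = 1.645 × 7.388% = 12.153%; on $15,000,000 that is $1,822,950.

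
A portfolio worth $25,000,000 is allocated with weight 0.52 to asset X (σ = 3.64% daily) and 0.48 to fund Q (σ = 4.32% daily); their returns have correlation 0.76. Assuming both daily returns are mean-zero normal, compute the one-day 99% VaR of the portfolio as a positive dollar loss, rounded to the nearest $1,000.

$2,164,000

σ_p² = 0.52²·3.64² + 0.48²·4.32² + 2·0.76·0.52·0.48·3.64·4.32 = 13.8484 (%²).
σ_p = √13.8484 = 3.721%.
At 99%, z = 2.326.
VaR = 2.326 × 3.721% = 8.655%; on $25,000,000 that is $2,163,750.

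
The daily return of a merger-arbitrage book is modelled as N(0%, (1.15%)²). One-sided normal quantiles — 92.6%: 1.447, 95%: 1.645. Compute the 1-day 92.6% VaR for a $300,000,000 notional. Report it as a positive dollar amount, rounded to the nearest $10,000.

$4,990,000

VaR = z·σ = 1.447 × 1.15% = 1.664%.
On $300,000,000: 0.01664 × $300,000,000 = $4,992,000.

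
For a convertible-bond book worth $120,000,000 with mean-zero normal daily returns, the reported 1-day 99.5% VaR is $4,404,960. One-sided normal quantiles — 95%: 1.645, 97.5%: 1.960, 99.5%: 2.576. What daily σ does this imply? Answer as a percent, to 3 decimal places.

1.425%

VaR as a fraction: $4,404,960 / $120,000,000 = 3.671%.
σ = VaR / z = 3.671% / 2.576 = 1.425%.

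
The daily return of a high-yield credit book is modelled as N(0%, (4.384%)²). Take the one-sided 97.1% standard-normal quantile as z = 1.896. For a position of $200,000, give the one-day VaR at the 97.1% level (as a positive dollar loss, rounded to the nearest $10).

$16,620

VaR = z·σ = 1.896 × 4.384% = 8.312%.
On $200,000: 0.08312 × $200,000 = $16,624.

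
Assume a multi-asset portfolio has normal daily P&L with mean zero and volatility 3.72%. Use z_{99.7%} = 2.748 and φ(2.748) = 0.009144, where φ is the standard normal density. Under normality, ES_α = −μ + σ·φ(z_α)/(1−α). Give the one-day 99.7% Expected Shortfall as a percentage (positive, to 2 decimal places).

11.34%

Tail multiplier: φ(z)/(1−α) = 0.009144 / 0.003 = 3.048.
ES = 3.72% × 3.048 = 11.339%.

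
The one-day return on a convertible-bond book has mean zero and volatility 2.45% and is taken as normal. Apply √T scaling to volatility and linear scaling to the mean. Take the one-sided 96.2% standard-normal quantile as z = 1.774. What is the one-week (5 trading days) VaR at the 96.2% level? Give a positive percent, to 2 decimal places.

σ_{5d} = 2.45% × √5 = 5.478%.
VaR = 1.774 × 5.478% = 9.718%.

9.72%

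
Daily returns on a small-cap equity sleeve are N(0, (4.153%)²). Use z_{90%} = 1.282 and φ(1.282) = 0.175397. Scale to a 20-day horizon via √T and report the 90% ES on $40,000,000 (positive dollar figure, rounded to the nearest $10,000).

$13,030,000

σ_{20d} = 4.153% × √20 = 18.573%.
ES multiplier = φ(z)/(1−α) = 0.175397/0.1 = 1.754.
ES = 18.573% × 1.754 = 32.577%; on $40,000,000: $13,030,800.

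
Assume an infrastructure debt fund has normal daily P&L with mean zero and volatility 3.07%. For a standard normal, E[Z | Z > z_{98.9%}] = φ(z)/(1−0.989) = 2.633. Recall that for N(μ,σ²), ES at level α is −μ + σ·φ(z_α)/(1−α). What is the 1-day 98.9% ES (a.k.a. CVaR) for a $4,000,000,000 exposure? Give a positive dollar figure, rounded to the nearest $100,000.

$323,300,000

ES = 3.07% × 2.633 = 8.083%.
On $4,000,000,000: 0.08083 × $4,000,000,000 = $323,320,000.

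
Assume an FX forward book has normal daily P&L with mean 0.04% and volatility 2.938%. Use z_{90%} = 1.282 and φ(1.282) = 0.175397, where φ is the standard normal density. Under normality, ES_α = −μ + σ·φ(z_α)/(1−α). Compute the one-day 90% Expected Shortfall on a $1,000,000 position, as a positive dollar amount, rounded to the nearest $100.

$51,100

Tail multiplier: φ(z)/(1−α) = 0.175397 / 0.1 = 1.754.
ES = −(0.04%) + 2.938% × 1.754 = 5.113%.
On $1,000,000: 0.05113 × $1,000,000 = $51,130.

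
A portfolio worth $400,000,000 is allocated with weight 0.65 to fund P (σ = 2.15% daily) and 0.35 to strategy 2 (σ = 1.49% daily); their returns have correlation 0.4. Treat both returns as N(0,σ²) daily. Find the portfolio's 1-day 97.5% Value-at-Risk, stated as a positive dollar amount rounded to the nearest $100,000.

$13,100,000

σ_p² = 0.65²·2.15² + 0.35²·1.49² + 2·0.4·0.65·0.35·2.15·1.49 = 2.8080 (%²).
σ_p = √2.8080 = 1.676%.
At 97.5%, z = 1.960.
VaR = 1.960 × 1.676% = 3.285%; on $400,000,000 that is $13,140,000.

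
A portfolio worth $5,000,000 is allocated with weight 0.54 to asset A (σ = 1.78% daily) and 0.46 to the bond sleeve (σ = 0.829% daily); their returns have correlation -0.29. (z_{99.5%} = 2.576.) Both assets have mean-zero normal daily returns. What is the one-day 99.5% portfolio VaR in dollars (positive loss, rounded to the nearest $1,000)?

σ_p² = 0.54²·1.78² + 0.46²·0.829² + 2·-0.29·0.54·0.46·1.78·0.829 = 0.8567 (%²).
σ_p = √0.8567 = 0.926%.
VaR = 2.576 × 0.926% = 2.385%; on $5,000,000 that is $119,250.

$119,000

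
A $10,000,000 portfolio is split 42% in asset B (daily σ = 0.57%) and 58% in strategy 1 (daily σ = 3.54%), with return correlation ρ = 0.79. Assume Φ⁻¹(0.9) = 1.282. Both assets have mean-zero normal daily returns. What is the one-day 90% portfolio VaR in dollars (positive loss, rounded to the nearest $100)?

$288,100

σ_p² = 0.42²·0.57² + 0.58²·3.54² + 2·0.79·0.42·0.58·0.57·3.54 = 5.0496 (%²).
σ_p = √5.0496 = 2.247%.
VaR = 1.282 × 2.247% = 2.881%; on $10,000,000 that is $288,100.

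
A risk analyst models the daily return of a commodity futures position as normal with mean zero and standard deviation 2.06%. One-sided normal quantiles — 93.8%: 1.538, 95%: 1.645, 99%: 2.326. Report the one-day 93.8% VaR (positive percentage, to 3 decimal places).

VaR = z·σ = 1.538 × 2.06% = 3.168%.

3.168%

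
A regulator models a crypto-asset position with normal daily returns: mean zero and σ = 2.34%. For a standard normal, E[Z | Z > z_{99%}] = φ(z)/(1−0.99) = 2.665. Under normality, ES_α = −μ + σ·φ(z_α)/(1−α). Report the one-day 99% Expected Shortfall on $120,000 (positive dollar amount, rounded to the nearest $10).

$7,480

ES = 2.34% × 2.665 = 6.236%.
On $120,000: 0.06236 × $120,000 = $7,483.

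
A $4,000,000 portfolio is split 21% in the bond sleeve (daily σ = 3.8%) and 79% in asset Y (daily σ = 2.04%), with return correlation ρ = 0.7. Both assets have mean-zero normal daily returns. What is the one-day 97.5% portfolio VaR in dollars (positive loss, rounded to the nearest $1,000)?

$176,000

σ_p² = 0.21²·3.8² + 0.79²·2.04² + 2·0.7·0.21·0.79·3.8·2.04 = 5.0345 (%²).
σ_p = √5.0345 = 2.244%.
At 97.5%, z = 1.960.
VaR = 1.960 × 2.244% = 4.398%; on $4,000,000 that is $175,920.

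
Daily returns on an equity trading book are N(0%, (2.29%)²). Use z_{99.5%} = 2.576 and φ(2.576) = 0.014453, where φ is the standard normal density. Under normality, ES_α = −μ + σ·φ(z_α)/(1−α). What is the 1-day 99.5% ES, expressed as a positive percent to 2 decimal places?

6.62%

Tail multiplier: φ(z)/(1−α) = 0.014453 / 0.005 = 2.891.
ES = 2.29% × 2.891 = 6.620%.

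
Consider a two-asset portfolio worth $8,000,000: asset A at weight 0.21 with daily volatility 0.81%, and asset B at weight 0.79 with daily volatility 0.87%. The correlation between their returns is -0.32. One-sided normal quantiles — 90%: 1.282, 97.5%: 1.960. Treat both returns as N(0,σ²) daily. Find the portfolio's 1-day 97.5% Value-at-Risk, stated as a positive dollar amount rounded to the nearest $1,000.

σ_p² = 0.21²·0.81² + 0.79²·0.87² + 2·-0.32·0.21·0.79·0.81·0.87 = 0.4265 (%²).
σ_p = √0.4265 = 0.653%.
VaR = 1.960 × 0.653% = 1.280%; on $8,000,000 that is $102,400.

$102,000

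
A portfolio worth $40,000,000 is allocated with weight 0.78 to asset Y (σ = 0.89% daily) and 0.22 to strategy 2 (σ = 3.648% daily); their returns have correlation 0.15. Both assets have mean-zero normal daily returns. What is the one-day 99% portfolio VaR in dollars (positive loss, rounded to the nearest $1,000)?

σ_p² = 0.78²·0.89² + 0.22²·3.648² + 2·0.15·0.78·0.22·0.89·3.648 = 1.2932 (%²).
σ_p = √1.2932 = 1.137%.
At 99%, z = 2.326.
VaR = 2.326 × 1.137% = 2.645%; on $40,000,000 that is $1,058,000.

$1,058,000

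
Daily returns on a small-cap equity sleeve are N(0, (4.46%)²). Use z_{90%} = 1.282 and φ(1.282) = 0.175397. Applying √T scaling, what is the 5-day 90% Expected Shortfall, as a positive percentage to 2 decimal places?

σ_{5d} = 4.46% × √5 = 9.973%.
ES multiplier = φ(z)/(1−α) = 0.175397/0.1 = 1.754.
ES = 9.973% × 1.754 = 17.493%.

17.49%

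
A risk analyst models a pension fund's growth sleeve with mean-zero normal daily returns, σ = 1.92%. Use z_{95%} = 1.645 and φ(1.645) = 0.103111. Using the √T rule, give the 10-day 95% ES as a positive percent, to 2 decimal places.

12.52%

σ_{10d} = 1.92% × √10 = 6.072%.
ES multiplier = φ(z)/(1−α) = 0.103111/0.05 = 2.062.
ES = 6.072% × 2.062 = 12.520%.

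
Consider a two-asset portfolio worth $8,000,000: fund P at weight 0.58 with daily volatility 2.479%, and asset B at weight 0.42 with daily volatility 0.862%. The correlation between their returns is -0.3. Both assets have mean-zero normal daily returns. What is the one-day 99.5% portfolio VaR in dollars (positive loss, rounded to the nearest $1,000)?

$283,000

σ_p² = 0.58²·2.479² + 0.42²·0.862² + 2·-0.3·0.58·0.42·2.479·0.862 = 1.8861 (%²).
σ_p = √1.8861 = 1.373%.
At 99.5%, z = 2.576.
VaR = 2.576 × 1.373% = 3.537%; on $8,000,000 that is $282,960.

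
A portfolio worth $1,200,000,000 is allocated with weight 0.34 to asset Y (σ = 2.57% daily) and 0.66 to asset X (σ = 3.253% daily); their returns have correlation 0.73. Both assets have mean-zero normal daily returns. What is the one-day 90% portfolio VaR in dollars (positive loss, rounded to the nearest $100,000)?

$43,800,000

σ_p² = 0.34²·2.57² + 0.66²·3.253² + 2·0.73·0.34·0.66·2.57·3.253 = 8.1121 (%²).
σ_p = √8.1121 = 2.848%.
At 90%, z = 1.282.
VaR = 1.282 × 2.848% = 3.651%; on $1,200,000,000 that is $43,812,000.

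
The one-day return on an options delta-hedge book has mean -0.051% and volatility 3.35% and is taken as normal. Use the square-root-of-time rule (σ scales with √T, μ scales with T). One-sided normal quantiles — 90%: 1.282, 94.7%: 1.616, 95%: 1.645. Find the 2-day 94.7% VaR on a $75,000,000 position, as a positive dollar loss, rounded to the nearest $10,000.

$5,820,000

σ_{2d} = 3.35% × √2 = 4.738%; μ_{2d} = 2 × -0.051% = -0.102%.
VaR = −(-0.102%) + 1.616 × 4.738% = 7.759%.
On $75,000,000: 0.07759 × $75,000,000 = $5,819,250.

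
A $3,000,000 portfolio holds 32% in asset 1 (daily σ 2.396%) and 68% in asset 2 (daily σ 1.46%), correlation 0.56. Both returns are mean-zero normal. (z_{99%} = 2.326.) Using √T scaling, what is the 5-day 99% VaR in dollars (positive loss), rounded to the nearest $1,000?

σ_p = √(0.32²·2.396² + 0.68²·1.46² + 2·0.56·0.32·0.68·2.396·1.46) = 1.558%.
σ_{5d} = 1.558% × √5 = 3.484%.
VaR = 2.326 × 3.484% = 8.104%; on $3,000,000 that is $243,120.

$243,000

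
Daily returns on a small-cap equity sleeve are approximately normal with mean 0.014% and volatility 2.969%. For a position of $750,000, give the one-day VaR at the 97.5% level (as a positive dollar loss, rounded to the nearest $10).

$43,540

At 97.5% one-sided, z = 1.960.
VaR = −μ + z·σ = −(0.014%) + 1.960 × 2.969% = 5.805%.
On $750,000: 0.05805 × $750,000 = $43,538.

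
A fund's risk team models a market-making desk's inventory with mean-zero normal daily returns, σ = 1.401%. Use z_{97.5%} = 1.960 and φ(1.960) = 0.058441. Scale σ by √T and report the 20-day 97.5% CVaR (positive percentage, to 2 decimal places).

σ_{20d} = 1.401% × √20 = 6.265%.
ES multiplier = φ(z)/(1−α) = 0.058441/0.025 = 2.338.
ES = 6.265% × 2.338 = 14.648%.

14.65%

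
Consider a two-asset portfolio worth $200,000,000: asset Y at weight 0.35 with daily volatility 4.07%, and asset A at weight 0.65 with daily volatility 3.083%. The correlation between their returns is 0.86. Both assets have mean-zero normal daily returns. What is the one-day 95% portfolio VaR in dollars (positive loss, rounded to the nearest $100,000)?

$10,900,000

σ_p² = 0.35²·4.07² + 0.65²·3.083² + 2·0.86·0.35·0.65·4.07·3.083 = 10.9550 (%²).
σ_p = √10.9550 = 3.310%.
At 95%, z = 1.645.
VaR = 1.645 × 3.310% = 5.445%; on $200,000,000 that is $10,890,000.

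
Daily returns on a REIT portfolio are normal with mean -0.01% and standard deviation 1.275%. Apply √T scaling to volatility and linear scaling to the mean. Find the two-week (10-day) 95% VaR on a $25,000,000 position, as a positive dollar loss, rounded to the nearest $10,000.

At 95%, z = 1.645.
σ_{10d} = 1.275% × √10 = 4.032%; μ_{10d} = 10 × -0.01% = -0.100%.
VaR = −(-0.100%) + 1.645 × 4.032% = 6.733%.
On $25,000,000: 0.06733 × $25,000,000 = $1,683,250.

$1,680,000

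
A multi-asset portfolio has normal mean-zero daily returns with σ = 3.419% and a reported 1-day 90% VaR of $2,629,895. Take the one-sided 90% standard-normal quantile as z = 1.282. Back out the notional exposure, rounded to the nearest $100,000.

VaR as a fraction of value: z·σ = 1.282 × 3.419% = 4.38316%.
Position = $2,629,895 / 0.0438316 = $60,000,005.

$60,000,000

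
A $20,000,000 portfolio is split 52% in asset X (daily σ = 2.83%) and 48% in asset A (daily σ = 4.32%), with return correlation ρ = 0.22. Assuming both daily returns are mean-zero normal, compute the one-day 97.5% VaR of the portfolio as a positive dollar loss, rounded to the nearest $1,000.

$1,095,000

σ_p² = 0.52²·2.83² + 0.48²·4.32² + 2·0.22·0.52·0.48·2.83·4.32 = 7.8081 (%²).
σ_p = √7.8081 = 2.794%.
At 97.5%, z = 1.960.
VaR = 1.960 × 2.794% = 5.476%; on $20,000,000 that is $1,095,200.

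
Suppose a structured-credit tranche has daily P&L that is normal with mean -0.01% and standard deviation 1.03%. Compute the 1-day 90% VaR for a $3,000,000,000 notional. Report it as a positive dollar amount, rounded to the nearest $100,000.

At 90% one-sided, z = 1.282.
VaR = −μ + z·σ = −(-0.01%) + 1.282 × 1.03% = 1.330%.
On $3,000,000,000: 0.01330 × $3,000,000,000 = $39,900,000.

$39,900,000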